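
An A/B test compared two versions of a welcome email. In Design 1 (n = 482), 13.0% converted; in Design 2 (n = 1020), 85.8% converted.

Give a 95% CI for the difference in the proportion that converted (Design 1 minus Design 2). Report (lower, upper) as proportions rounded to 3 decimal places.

The two standard errors are √(0.1300×0.8700/482) = 0.01532 and √(0.8580×0.1420/1020) = 0.01093.
Because the samples are independent, SE_diff = √(0.01532² + 0.01093²) = 0.01882.
Using z* = 1.960 for 95%, ME = 1.960 × 0.01882 = 0.03689.
p̂₁ − p̂₂ = -0.7280; interval -0.7280 ± 0.03689 gives (-0.765, -0.691).

(-0.765, -0.691)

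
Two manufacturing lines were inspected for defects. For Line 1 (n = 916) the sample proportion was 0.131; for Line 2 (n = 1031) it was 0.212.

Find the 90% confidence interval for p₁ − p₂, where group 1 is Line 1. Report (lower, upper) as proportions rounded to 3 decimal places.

(-0.109, -0.053)

The two standard errors are √(0.1310×0.8690/916) = 0.01115 and √(0.2120×0.7880/1031) = 0.01273.
Because the samples are independent, SE_diff = √(0.01115² + 0.01273²) = 0.01692.
Using z* = 1.645 for 90%, ME = 1.645 × 0.01692 = 0.02783.
p̂₁ − p̂₂ = -0.0810; interval -0.0810 ± 0.02783 gives (-0.109, -0.053).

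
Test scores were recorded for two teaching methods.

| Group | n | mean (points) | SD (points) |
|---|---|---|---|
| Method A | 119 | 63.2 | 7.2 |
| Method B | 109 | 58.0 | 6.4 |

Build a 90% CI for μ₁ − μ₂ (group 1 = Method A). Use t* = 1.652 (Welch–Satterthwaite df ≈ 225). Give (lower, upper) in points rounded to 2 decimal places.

Per-group SEs: s₁/√n₁ = 7.2/√119 = 0.6600, s₂/√n₂ = 6.4/√109 = 0.6130.
Unpooled SE of the difference: √(0.4356 + 0.375769) = 0.9008.
Margin of error = t* · SE = 1.652 × 0.9008 = 1.4881.
x̄₁ − x̄₂ = 63.2 − 58.0 = 5.2000.
CI: 5.2000 ± 1.4881 = (3.71, 6.69).

(3.71, 6.69)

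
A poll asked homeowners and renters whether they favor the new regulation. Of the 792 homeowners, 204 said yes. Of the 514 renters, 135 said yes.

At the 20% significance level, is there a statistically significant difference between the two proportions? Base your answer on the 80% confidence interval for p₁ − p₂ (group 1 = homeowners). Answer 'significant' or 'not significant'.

not significant

p̂₁ = 204/792 = 0.2576 and p̂₂ = 135/514 = 0.2626.
SE₁ = √(p̂₁(1−p̂₁)/n₁) = √(0.2576·0.7424/792) = 0.01554; SE₂ = √(0.2626·0.7374/514) = 0.01941.
Independent samples: SE of the difference = √(SE₁² + SE₂²) = √(0.0002414916 + 0.0003767481) = 0.02486.
z* for 80% confidence is 1.282, so the margin of error is 1.282 × 0.02486 = 0.03187.
Point estimate p̂₁ − p̂₂ = 0.2576 − 0.2626 = -0.0050.
-0.0050 ± 0.03187 → (-0.03687, 0.02687).
The interval (-0.03687, 0.02687) contains 0, so the difference is not significant.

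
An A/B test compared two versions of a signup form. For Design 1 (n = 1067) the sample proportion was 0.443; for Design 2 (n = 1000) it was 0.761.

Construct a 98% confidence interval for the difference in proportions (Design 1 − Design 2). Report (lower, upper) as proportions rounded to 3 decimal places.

(-0.365, -0.271)

SE₁ = √(p̂₁(1−p̂₁)/n₁) = √(0.4430·0.5570/1067) = 0.01521; SE₂ = √(0.7610·0.2390/1000) = 0.01349.
Independent samples: SE of the difference = √(SE₁² + SE₂²) = √(0.0002313441 + 0.0001819801) = 0.02033.
z* for 98% confidence is 2.326, so the margin of error is 2.326 × 0.02033 = 0.04729.
Point estimate p̂₁ − p̂₂ = 0.4430 − 0.7610 = -0.3180.
-0.3180 ± 0.04729 → (-0.365, -0.271).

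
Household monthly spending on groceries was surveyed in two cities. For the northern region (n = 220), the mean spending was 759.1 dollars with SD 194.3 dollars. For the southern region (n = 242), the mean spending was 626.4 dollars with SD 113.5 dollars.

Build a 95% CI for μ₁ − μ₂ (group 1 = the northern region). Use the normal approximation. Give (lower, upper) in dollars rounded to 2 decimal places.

(103.31, 162.09)

SE₁ = s₁/√n₁ = 194.3/√220 = 13.0997; SE₂ = 113.5/√242 = 7.2961.
Independent samples, unequal variances: SE_diff = √(SE₁² + SE₂²) = √(171.60214009 + 53.23307521) = 14.9945.
z* = 1.960, so margin of error = 1.960 × 14.9945 = 29.3892.
Difference in means = 759.1 − 626.4 = 132.7000.
132.7000 ± 29.3892 → (103.31, 162.09).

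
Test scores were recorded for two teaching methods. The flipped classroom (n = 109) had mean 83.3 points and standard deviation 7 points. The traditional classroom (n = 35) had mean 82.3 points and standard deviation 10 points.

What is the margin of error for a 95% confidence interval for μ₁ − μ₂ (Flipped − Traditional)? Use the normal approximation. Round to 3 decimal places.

3.564

Standard errors of each mean: 7/√109 = 0.6705 and 10/√35 = 1.6903.
SE(x̄₁ − x̄₂) = √(0.6705² + 1.6903²) = 1.8184 for independent samples with unequal variances.
With z* = 1.960, the margin is 1.960 × 1.8184 = 3.5641.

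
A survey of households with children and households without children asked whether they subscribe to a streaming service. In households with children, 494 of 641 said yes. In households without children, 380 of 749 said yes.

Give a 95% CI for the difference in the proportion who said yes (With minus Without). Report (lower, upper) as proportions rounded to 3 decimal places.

First, p̂₁ = 494/641 = 0.7707; p̂₂ = 380/749 = 0.5073.
The two standard errors are √(0.7707×0.2293/641) = 0.01660 and √(0.5073×0.4927/749) = 0.01827.
Because the samples are independent, SE_diff = √(0.01660² + 0.01827²) = 0.02469.
Using z* = 1.960 for 95%, ME = 1.960 × 0.02469 = 0.04839.
p̂₁ − p̂₂ = 0.2634; interval 0.2634 ± 0.04839 gives (0.215, 0.312).

(0.215, 0.312)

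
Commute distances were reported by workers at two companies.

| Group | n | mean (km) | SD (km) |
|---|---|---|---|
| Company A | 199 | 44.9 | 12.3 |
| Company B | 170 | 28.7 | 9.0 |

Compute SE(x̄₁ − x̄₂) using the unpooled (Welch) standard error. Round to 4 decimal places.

Standard errors of each mean: 12.3/√199 = 0.8719 and 9.0/√170 = 0.6903.
SE(x̄₁ − x̄₂) = √(0.8719² + 0.6903²) = 1.1121 for independent samples with unequal variances.

1.1121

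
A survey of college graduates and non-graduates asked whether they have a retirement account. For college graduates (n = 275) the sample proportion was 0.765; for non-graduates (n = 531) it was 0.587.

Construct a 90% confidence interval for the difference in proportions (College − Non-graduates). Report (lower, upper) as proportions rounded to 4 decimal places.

SE₁ = √(p̂₁(1−p̂₁)/n₁) = √(0.7650·0.2350/275) = 0.02557; SE₂ = √(0.5870·0.4130/531) = 0.02137.
Independent samples: SE of the difference = √(SE₁² + SE₂²) = √(0.0006538249 + 0.0004566769) = 0.03332.
z* for 90% confidence is 1.645, so the margin of error is 1.645 × 0.03332 = 0.05481.
Point estimate p̂₁ − p̂₂ = 0.7650 − 0.5870 = 0.1780.
0.1780 ± 0.05481 → (0.1232, 0.2328).

(0.1232, 0.2328)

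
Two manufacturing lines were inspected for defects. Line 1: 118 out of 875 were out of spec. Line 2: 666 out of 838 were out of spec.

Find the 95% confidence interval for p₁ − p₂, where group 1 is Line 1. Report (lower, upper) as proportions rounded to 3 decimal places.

(-0.695, -0.624)

First, p̂₁ = 118/875 = 0.1349; p̂₂ = 666/838 = 0.7947.
The two standard errors are √(0.1349×0.8651/875) = 0.01155 and √(0.7947×0.2053/838) = 0.01395.
Because the samples are independent, SE_diff = √(0.01155² + 0.01395²) = 0.01811.
Using z* = 1.960 for 95%, ME = 1.960 × 0.01811 = 0.03550.
p̂₁ − p̂₂ = -0.6598; interval -0.6598 ± 0.03550 gives (-0.695, -0.624).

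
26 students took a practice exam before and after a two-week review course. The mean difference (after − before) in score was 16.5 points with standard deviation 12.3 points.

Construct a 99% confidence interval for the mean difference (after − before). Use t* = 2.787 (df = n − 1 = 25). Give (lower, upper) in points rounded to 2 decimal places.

Paired design: SE = s_d/√n = 12.3/√26 = 2.4122.
t* = 2.787; margin of error = 2.787 × 2.4122 = 6.7228.
16.5 ± 6.7228 → (9.78, 23.22).

(9.78, 23.22)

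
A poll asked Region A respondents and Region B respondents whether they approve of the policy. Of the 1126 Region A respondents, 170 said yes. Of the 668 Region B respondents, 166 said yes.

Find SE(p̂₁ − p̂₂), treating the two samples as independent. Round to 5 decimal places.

0.01983

Sample proportions: 170/1126 = 0.1510, 166/668 = 0.2485.
Each SE is √(p̂(1−p̂)/n): √(0.1510·0.8490/1126) = 0.01067 and √(0.2485·0.7515/668) = 0.01672.
SE(p̂₁ − p̂₂) = √(SE₁² + SE₂²) = √(0.0001138489 + 0.0002795584) = 0.01983, since the two samples are independent.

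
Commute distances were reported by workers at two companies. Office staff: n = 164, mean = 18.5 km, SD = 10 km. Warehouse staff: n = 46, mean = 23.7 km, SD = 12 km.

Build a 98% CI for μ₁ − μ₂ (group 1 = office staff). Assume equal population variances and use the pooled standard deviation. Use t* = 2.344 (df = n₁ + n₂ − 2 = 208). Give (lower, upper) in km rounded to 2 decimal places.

(-9.29, -1.11)

s_p = √[((n₁−1)s₁² + (n₂−1)s₂²)/(n₁+n₂−2)] = √[(163·10² + 45·12²)/208] = 10.4651.
SE = 10.4651·√(1/164 + 1/46) = 1.7460.
With t* = 2.344, margin = 2.344 × 1.7460 = 4.0926.
x̄₁ − x̄₂ = 18.5 − 23.7 = -5.2000; interval -5.2000 ± 4.0926 = (-9.29, -1.11).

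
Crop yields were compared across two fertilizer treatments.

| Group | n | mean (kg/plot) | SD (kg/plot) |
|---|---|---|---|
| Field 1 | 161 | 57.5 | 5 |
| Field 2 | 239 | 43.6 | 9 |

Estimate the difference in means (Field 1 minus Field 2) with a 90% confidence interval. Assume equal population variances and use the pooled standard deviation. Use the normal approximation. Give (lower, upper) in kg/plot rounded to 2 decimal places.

(12.62, 15.18)

s_p = √[((n₁−1)s₁² + (n₂−1)s₂²)/(n₁+n₂−2)] = √[(160·5² + 238·9²)/398] = 7.6477.
SE = 7.6477·√(1/161 + 1/239) = 0.7797.
With z* = 1.645, margin = 1.645 × 0.7797 = 1.2826.
x̄₁ − x̄₂ = 57.5 − 43.6 = 13.9000; interval 13.9000 ± 1.2826 = (12.62, 15.18).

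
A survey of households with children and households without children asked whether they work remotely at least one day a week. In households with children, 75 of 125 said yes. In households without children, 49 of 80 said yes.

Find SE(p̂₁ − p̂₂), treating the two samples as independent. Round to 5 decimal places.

0.06991

Sample proportions: 75/125 = 0.6000, 49/80 = 0.6125.
Each SE is √(p̂(1−p̂)/n): √(0.6000·0.4000/125) = 0.04382 and √(0.6125·0.3875/80) = 0.05447.
SE(p̂₁ − p̂₂) = √(SE₁² + SE₂²) = √(0.0019201924 + 0.0029669809) = 0.06991, since the two samples are independent.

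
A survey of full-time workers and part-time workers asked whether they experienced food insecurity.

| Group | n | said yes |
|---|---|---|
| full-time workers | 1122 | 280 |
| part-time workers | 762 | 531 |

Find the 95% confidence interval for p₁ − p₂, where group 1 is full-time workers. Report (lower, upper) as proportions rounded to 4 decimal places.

(-0.4886, -0.4060)

First, p̂₁ = 280/1122 = 0.2496; p̂₂ = 531/762 = 0.6969.
The two standard errors are √(0.2496×0.7504/1122) = 0.01292 and √(0.6969×0.3031/762) = 0.01665.
Because the samples are independent, SE_diff = √(0.01292² + 0.01665²) = 0.02107.
Using z* = 1.960 for 95%, ME = 1.960 × 0.02107 = 0.04130.
p̂₁ − p̂₂ = -0.4473; interval -0.4473 ± 0.04130 gives (-0.4886, -0.4060).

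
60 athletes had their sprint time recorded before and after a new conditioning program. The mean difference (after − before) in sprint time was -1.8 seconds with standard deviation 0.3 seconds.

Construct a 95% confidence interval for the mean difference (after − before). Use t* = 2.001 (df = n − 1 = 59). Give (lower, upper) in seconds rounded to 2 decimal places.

This is a matched-pairs design, so SE = s_d/√n = 0.3/√60 = 0.0387.
Margin = 2.001 × 0.0387 = 0.0774; the interval is -1.8 ± 0.0774 = (-1.88, -1.72).

(-1.88, -1.72)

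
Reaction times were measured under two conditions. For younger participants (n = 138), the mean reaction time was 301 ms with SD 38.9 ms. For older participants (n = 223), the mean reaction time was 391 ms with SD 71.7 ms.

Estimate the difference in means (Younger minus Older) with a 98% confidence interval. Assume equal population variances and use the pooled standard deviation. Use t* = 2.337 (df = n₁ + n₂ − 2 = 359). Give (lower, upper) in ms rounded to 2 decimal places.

s_p = √[((n₁−1)s₁² + (n₂−1)s₂²)/(n₁+n₂−2)] = √[(137·38.9² + 222·71.7²)/359] = 61.2904.
SE = 61.2904·√(1/138 + 1/223) = 6.6383.
With t* = 2.337, margin = 2.337 × 6.6383 = 15.5137.
x̄₁ − x̄₂ = 301 − 391 = -90.0000; interval -90.0000 ± 15.5137 = (-105.51, -74.49).

(-105.51, -74.49)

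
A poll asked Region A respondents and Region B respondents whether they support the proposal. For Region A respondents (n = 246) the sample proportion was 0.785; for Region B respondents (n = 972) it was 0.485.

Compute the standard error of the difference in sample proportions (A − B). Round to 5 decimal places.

The two standard errors are √(0.7850×0.2150/246) = 0.02619 and √(0.4850×0.5150/972) = 0.01603.
Because the samples are independent, SE_diff = √(0.02619² + 0.01603²) = 0.03071.

0.03071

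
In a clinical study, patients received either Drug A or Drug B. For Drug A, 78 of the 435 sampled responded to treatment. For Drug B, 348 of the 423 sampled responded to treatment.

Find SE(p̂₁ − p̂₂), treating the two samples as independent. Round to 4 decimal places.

First, p̂₁ = 78/435 = 0.1793; p̂₂ = 348/423 = 0.8227.
The two standard errors are √(0.1793×0.8207/435) = 0.01839 and √(0.8227×0.1773/423) = 0.01857.
Because the samples are independent, SE_diff = √(0.01839² + 0.01857²) = 0.02613.

0.0261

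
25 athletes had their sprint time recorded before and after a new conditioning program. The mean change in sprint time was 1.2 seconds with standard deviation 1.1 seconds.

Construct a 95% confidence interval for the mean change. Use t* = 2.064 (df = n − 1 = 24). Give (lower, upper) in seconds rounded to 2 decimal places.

(0.75, 1.65)

This is a matched-pairs design, so SE = s_d/√n = 1.1/√25 = 0.2200.
Margin = 2.064 × 0.2200 = 0.4541; the interval is 1.2 ± 0.4541 = (0.75, 1.65).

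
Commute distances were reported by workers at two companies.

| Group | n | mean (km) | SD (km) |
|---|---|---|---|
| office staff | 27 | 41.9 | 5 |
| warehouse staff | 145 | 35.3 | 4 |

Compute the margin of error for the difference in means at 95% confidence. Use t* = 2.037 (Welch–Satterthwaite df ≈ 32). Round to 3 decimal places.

Per-group SEs: s₁/√n₁ = 5/√27 = 0.9623, s₂/√n₂ = 4/√145 = 0.3322.
Unpooled SE of the difference: √(0.92602129 + 0.11035684) = 1.0180.
Margin of error = t* · SE = 2.037 × 1.0180 = 2.0737.

2.074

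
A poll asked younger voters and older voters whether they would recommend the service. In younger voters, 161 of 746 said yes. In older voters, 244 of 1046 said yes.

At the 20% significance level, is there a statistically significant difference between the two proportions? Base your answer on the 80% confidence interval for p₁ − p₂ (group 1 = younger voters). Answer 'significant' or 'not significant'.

Sample proportions: 161/746 = 0.2158, 244/1046 = 0.2333.
Each SE is √(p̂(1−p̂)/n): √(0.2158·0.7842/746) = 0.01506 and √(0.2333·0.7667/1046) = 0.01308.
SE(p̂₁ − p̂₂) = √(SE₁² + SE₂²) = √(0.0002268036 + 0.0001710864) = 0.01995, since the two samples are independent.
At 80% confidence z* = 1.282; margin = 1.282 × 0.01995 = 0.02558.
The difference is 0.2158 − 0.2333 = -0.0175, so the interval is -0.0175 ± 0.02558 = (-0.04308, 0.00808).
The interval (-0.04308, 0.00808) contains 0, so the difference is not significant.

not significant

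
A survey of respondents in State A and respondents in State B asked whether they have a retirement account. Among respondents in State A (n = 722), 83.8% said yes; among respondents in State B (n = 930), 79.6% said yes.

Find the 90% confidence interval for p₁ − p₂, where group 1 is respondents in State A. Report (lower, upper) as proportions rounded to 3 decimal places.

(0.011, 0.073)

The two standard errors are √(0.8380×0.1620/722) = 0.01371 and √(0.7960×0.2040/930) = 0.01321.
Because the samples are independent, SE_diff = √(0.01371² + 0.01321²) = 0.01904.
Using z* = 1.645 for 90%, ME = 1.645 × 0.01904 = 0.03132.
p̂₁ − p̂₂ = 0.0420; interval 0.0420 ± 0.03132 gives (0.011, 0.073).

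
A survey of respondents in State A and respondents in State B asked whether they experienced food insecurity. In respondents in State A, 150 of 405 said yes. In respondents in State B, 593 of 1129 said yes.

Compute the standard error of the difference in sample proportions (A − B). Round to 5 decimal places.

p̂₁ = 150/405 = 0.3704 and p̂₂ = 593/1129 = 0.5252.
SE₁ = √(p̂₁(1−p̂₁)/n₁) = √(0.3704·0.6296/405) = 0.02400; SE₂ = √(0.5252·0.4748/1129) = 0.01486.
Independent samples: SE of the difference = √(SE₁² + SE₂²) = √(0.000576 + 0.0002208196) = 0.02823.

0.02823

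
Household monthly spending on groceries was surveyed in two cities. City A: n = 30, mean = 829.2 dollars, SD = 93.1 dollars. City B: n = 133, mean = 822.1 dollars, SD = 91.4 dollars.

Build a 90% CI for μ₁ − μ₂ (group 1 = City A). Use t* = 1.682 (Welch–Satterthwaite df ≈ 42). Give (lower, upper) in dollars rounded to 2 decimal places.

(-24.45, 38.65)

Standard errors of each mean: 93.1/√30 = 16.9977 and 91.4/√133 = 7.9254.
SE(x̄₁ − x̄₂) = √(16.9977² + 7.9254²) = 18.7546 for independent samples with unequal variances.
With t* = 1.682, the margin is 1.682 × 18.7546 = 31.5452.
x̄₁ − x̄₂ = 829.2 − 822.1 = 7.1000; the interval is 7.1000 ± 31.5452 = (-24.45, 38.65).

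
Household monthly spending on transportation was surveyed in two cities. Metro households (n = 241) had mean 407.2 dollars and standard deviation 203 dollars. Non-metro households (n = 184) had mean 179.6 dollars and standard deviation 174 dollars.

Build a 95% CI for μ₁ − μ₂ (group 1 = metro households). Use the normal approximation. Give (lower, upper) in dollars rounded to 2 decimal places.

Per-group SEs: s₁/√n₁ = 203/√241 = 13.0764, s₂/√n₂ = 174/√184 = 12.8275.
Unpooled SE of the difference: √(170.99223696 + 164.54475625) = 18.3177.
Margin of error = z* · SE = 1.960 × 18.3177 = 35.9027.
x̄₁ − x̄₂ = 407.2 − 179.6 = 227.6000.
CI: 227.6000 ± 35.9027 = (191.70, 263.50).

(191.70, 263.50)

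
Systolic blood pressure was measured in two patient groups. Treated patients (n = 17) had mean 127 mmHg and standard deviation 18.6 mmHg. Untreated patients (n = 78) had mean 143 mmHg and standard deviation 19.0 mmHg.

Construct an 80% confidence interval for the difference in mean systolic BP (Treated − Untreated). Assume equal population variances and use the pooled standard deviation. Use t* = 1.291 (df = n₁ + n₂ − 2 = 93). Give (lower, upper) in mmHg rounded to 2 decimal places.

Pooled variance s_p² = [16·18.6² + 77·19.0²] / (17+78−2) = 358.4125, so s_p = 18.9318.
SE_diff = s_p·√(1/n₁ + 1/n₂) = 18.9318·√(1/17 + 1/78) = 5.0674.
t* = 1.291; margin = 1.291 × 5.0674 = 6.5420.
Difference = 127 − 143 = -16.0000.
-16.0000 ± 6.5420 → (-22.54, -9.46).

(-22.54, -9.46)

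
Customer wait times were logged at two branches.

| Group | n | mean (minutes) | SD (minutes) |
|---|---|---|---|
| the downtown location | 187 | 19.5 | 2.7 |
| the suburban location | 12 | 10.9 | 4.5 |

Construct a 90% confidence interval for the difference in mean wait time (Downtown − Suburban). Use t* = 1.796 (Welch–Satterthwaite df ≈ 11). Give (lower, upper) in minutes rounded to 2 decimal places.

(6.24, 10.96)

Per-group SEs: s₁/√n₁ = 2.7/√187 = 0.1974, s₂/√n₂ = 4.5/√12 = 1.2990.
Unpooled SE of the difference: √(0.03896676 + 1.687401) = 1.3139.
Margin of error = t* · SE = 1.796 × 1.3139 = 2.3598.
x̄₁ − x̄₂ = 19.5 − 10.9 = 8.6000.
CI: 8.6000 ± 2.3598 = (6.24, 10.96).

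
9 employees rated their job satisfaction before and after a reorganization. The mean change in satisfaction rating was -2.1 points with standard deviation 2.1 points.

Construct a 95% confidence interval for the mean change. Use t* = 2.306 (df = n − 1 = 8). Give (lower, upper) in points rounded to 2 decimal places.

Paired design: SE = s_d/√n = 2.1/√9 = 0.7000.
t* = 2.306; margin of error = 2.306 × 0.7000 = 1.6142.
-2.1 ± 1.6142 → (-3.71, -0.49).

(-3.71, -0.49)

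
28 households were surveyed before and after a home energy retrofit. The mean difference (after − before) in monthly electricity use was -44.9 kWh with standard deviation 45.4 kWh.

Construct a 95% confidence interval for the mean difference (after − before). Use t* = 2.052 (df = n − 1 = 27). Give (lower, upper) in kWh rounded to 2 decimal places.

Paired design: SE = s_d/√n = 45.4/√28 = 8.5798.
t* = 2.052; margin of error = 2.052 × 8.5798 = 17.6057.
-44.9 ± 17.6057 → (-62.51, -27.29).

(-62.51, -27.29)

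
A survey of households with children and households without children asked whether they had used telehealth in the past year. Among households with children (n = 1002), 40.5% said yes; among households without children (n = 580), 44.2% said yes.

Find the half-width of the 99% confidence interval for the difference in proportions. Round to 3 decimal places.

0.066

Each SE is √(p̂(1−p̂)/n): √(0.4050·0.5950/1002) = 0.01551 and √(0.4420·0.5580/580) = 0.02062.
SE(p̂₁ − p̂₂) = √(SE₁² + SE₂²) = √(0.0002405601 + 0.0004251844) = 0.02580, since the two samples are independent.
At 99% confidence z* = 2.576; margin = 2.576 × 0.02580 = 0.06646.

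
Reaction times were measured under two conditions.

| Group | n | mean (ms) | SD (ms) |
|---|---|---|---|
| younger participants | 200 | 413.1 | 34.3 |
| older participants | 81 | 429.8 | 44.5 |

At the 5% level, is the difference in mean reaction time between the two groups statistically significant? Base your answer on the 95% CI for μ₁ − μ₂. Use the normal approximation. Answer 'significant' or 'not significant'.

SE₁ = s₁/√n₁ = 34.3/√200 = 2.4254; SE₂ = 44.5/√81 = 4.9444.
Independent samples, unequal variances: SE_diff = √(SE₁² + SE₂²) = √(5.88256516 + 24.44709136) = 5.5072.
z* = 1.960, so margin of error = 1.960 × 5.5072 = 10.7941.
Difference in means = 413.1 − 429.8 = -16.7000.
-16.7000 ± 10.7941 → (-27.4941, -5.9059).
The interval (-27.4941, -5.9059) does not contain 0, so the difference is significant.

significant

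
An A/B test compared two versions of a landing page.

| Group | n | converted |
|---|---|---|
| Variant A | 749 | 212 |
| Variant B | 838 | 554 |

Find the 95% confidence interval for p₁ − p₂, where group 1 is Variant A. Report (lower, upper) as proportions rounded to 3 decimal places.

(-0.424, -0.333)

p̂₁ = 212/749 = 0.2830 and p̂₂ = 554/838 = 0.6611.
SE₁ = √(p̂₁(1−p̂₁)/n₁) = √(0.2830·0.7170/749) = 0.01646; SE₂ = √(0.6611·0.3389/838) = 0.01635.
Independent samples: SE of the difference = √(SE₁² + SE₂²) = √(0.0002709316 + 0.0002673225) = 0.02320.
z* for 95% confidence is 1.960, so the margin of error is 1.960 × 0.02320 = 0.04547.
Point estimate p̂₁ − p̂₂ = 0.2830 − 0.6611 = -0.3781.
-0.3781 ± 0.04547 → (-0.424, -0.333).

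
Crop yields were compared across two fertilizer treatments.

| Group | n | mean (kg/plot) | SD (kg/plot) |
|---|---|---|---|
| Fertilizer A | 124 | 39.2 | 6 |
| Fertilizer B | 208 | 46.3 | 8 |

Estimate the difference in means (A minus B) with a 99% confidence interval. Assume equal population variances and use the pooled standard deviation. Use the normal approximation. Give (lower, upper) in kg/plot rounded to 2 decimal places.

s_p = √[((n₁−1)s₁² + (n₂−1)s₂²)/(n₁+n₂−2)] = √[(123·6² + 207·8²)/330] = 7.3187.
SE = 7.3187·√(1/124 + 1/208) = 0.8303.
With z* = 2.576, margin = 2.576 × 0.8303 = 2.1389.
x̄₁ − x̄₂ = 39.2 − 46.3 = -7.1000; interval -7.1000 ± 2.1389 = (-9.24, -4.96).

(-9.24, -4.96)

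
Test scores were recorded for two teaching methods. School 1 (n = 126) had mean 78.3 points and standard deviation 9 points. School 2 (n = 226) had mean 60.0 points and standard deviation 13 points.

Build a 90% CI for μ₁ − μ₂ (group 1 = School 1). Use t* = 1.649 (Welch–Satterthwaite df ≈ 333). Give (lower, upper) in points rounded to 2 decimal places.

Standard errors of each mean: 9/√126 = 0.8018 and 13/√226 = 0.8647.
SE(x̄₁ − x̄₂) = √(0.8018² + 0.8647²) = 1.1792 for independent samples with unequal variances.
With t* = 1.649, the margin is 1.649 × 1.1792 = 1.9445.
x̄₁ − x̄₂ = 78.3 − 60.0 = 18.3000; the interval is 18.3000 ± 1.9445 = (16.36, 20.24).

(16.36, 20.24)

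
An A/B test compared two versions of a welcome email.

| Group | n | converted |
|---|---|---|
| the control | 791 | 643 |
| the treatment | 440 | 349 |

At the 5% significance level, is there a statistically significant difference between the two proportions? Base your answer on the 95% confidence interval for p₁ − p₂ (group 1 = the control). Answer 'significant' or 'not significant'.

p̂₁ = 643/791 = 0.8129 and p̂₂ = 349/440 = 0.7932.
SE₁ = √(p̂₁(1−p̂₁)/n₁) = √(0.8129·0.1871/791) = 0.01387; SE₂ = √(0.7932·0.2068/440) = 0.01931.
Independent samples: SE of the difference = √(SE₁² + SE₂²) = √(0.0001923769 + 0.0003728761) = 0.02378.
z* for 95% confidence is 1.960, so the margin of error is 1.960 × 0.02378 = 0.04661.
Point estimate p̂₁ − p̂₂ = 0.8129 − 0.7932 = 0.0197.
0.0197 ± 0.04661 → (-0.02691, 0.06631).
The interval (-0.02691, 0.06631) contains 0, so the difference is not significant.

not significant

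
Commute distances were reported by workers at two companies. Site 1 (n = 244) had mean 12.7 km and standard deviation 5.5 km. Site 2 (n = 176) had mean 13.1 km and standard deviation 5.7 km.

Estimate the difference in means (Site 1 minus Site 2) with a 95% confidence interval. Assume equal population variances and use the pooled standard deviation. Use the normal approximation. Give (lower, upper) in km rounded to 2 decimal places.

(-1.48, 0.68)

s_p = √[((n₁−1)s₁² + (n₂−1)s₂²)/(n₁+n₂−2)] = √[(243·5.5² + 175·5.7²)/418] = 5.5846.
SE = 5.5846·√(1/244 + 1/176) = 0.5523.
With z* = 1.960, margin = 1.960 × 0.5523 = 1.0825.
x̄₁ − x̄₂ = 12.7 − 13.1 = -0.4000; interval -0.4000 ± 1.0825 = (-1.48, 0.68).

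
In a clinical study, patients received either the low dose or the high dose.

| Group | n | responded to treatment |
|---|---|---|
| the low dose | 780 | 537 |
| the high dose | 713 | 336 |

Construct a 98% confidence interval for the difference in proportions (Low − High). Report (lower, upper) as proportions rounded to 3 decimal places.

(0.159, 0.275)

First, p̂₁ = 537/780 = 0.6885; p̂₂ = 336/713 = 0.4712.
The two standard errors are √(0.6885×0.3115/780) = 0.01658 and √(0.4712×0.5288/713) = 0.01869.
Because the samples are independent, SE_diff = √(0.01658² + 0.01869²) = 0.02498.
Using z* = 2.326 for 98%, ME = 2.326 × 0.02498 = 0.05810.
p̂₁ − p̂₂ = 0.2173; interval 0.2173 ± 0.05810 gives (0.159, 0.275).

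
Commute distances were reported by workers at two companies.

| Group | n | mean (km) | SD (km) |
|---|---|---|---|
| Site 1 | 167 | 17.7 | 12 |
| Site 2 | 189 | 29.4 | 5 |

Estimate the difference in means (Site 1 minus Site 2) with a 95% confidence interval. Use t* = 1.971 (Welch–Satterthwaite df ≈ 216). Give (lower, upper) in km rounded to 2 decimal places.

(-13.67, -9.73)

Standard errors of each mean: 12/√167 = 0.9286 and 5/√189 = 0.3637.
SE(x̄₁ − x̄₂) = √(0.9286² + 0.3637²) = 0.9973 for independent samples with unequal variances.
With t* = 1.971, the margin is 1.971 × 0.9973 = 1.9657.
x̄₁ − x̄₂ = 17.7 − 29.4 = -11.7000; the interval is -11.7000 ± 1.9657 = (-13.67, -9.73).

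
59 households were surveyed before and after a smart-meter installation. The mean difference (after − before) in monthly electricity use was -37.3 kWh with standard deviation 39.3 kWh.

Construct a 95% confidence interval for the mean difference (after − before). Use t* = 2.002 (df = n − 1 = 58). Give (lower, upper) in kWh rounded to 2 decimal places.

(-47.54, -27.06)

Paired design: SE = s_d/√n = 39.3/√59 = 5.1164.
t* = 2.002; margin of error = 2.002 × 5.1164 = 10.2430.
-37.3 ± 10.2430 → (-47.54, -27.06).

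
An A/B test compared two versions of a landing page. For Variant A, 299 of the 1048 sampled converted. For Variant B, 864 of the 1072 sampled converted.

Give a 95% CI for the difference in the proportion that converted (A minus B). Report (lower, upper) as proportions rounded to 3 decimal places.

p̂₁ = 299/1048 = 0.2853 and p̂₂ = 864/1072 = 0.8060.
SE₁ = √(p̂₁(1−p̂₁)/n₁) = √(0.2853·0.7147/1048) = 0.01395; SE₂ = √(0.8060·0.1940/1072) = 0.01208.
Independent samples: SE of the difference = √(SE₁² + SE₂²) = √(0.0001946025 + 0.0001459264) = 0.01845.
z* for 95% confidence is 1.960, so the margin of error is 1.960 × 0.01845 = 0.03616.
Point estimate p̂₁ − p̂₂ = 0.2853 − 0.8060 = -0.5207.
-0.5207 ± 0.03616 → (-0.557, -0.485).

(-0.557, -0.485)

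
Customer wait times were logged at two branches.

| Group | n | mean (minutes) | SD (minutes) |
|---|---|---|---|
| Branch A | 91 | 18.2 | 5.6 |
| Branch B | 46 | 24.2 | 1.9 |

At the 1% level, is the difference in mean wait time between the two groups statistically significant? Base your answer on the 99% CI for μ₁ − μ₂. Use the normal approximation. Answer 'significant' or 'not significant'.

Standard errors of each mean: 5.6/√91 = 0.5870 and 1.9/√46 = 0.2801.
SE(x̄₁ − x̄₂) = √(0.5870² + 0.2801²) = 0.6504 for independent samples with unequal variances.
With z* = 2.576, the margin is 2.576 × 0.6504 = 1.6754.
x̄₁ − x̄₂ = 18.2 − 24.2 = -6.0000; the interval is -6.0000 ± 1.6754 = (-7.6754, -4.3246).
The interval (-7.6754, -4.3246) does not contain 0, so the difference is significant.

significant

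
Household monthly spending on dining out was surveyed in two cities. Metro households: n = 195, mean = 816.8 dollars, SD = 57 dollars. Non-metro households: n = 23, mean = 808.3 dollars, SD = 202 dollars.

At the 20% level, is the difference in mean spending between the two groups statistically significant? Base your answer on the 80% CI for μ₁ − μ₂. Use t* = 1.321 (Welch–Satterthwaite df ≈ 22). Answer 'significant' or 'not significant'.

not significant

Standard errors of each mean: 57/√195 = 4.0819 and 202/√23 = 42.1199.
SE(x̄₁ − x̄₂) = √(4.0819² + 42.1199²) = 42.3172 for independent samples with unequal variances.
With t* = 1.321, the margin is 1.321 × 42.3172 = 55.9010.
x̄₁ − x̄₂ = 816.8 − 808.3 = 8.5000; the interval is 8.5000 ± 55.9010 = (-47.4010, 64.4010).
The interval (-47.4010, 64.4010) contains 0, so the difference is not significant.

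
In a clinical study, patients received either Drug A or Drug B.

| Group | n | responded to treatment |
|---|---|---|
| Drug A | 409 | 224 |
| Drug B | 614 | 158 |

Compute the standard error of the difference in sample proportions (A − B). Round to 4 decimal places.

0.0303

p̂₁ = 224/409 = 0.5477 and p̂₂ = 158/614 = 0.2573.
SE₁ = √(p̂₁(1−p̂₁)/n₁) = √(0.5477·0.4523/409) = 0.02461; SE₂ = √(0.2573·0.7427/614) = 0.01764.
Independent samples: SE of the difference = √(SE₁² + SE₂²) = √(0.0006056521 + 0.0003111696) = 0.03028.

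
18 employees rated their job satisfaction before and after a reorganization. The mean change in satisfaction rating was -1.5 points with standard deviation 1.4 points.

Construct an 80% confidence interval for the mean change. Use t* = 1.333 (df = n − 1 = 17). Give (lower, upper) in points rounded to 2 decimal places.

(-1.94, -1.06)

Paired design: SE = s_d/√n = 1.4/√18 = 0.3300.
t* = 1.333; margin of error = 1.333 × 0.3300 = 0.4399.
-1.5 ± 0.4399 → (-1.94, -1.06).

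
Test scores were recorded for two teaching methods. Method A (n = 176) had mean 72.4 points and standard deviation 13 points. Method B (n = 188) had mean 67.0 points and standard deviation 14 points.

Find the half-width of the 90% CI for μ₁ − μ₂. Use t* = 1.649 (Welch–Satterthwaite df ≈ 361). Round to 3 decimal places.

2.334

Standard errors of each mean: 13/√176 = 0.9799 and 14/√188 = 1.0211.
SE(x̄₁ − x̄₂) = √(0.9799² + 1.0211²) = 1.4152 for independent samples with unequal variances.
With t* = 1.649, the margin is 1.649 × 1.4152 = 2.3337.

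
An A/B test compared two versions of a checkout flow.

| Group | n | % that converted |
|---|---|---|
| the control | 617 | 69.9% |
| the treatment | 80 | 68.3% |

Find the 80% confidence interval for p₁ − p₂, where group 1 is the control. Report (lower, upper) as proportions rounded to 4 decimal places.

(-0.0548, 0.0868)

Each SE is √(p̂(1−p̂)/n): √(0.6990·0.3010/617) = 0.01847 and √(0.6830·0.3170/80) = 0.05202.
SE(p̂₁ − p̂₂) = √(SE₁² + SE₂²) = √(0.0003411409 + 0.0027060804) = 0.05520, since the two samples are independent.
At 80% confidence z* = 1.282; margin = 1.282 × 0.05520 = 0.07077.
The difference is 0.6990 − 0.6830 = 0.0160, so the interval is 0.0160 ± 0.07077 = (-0.0548, 0.0868).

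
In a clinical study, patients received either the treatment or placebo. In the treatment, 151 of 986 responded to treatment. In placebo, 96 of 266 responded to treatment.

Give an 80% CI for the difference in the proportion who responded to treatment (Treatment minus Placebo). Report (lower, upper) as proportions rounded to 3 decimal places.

First, p̂₁ = 151/986 = 0.1531; p̂₂ = 96/266 = 0.3609.
The two standard errors are √(0.1531×0.8469/986) = 0.01147 and √(0.3609×0.6391/266) = 0.02945.
Because the samples are independent, SE_diff = √(0.01147² + 0.02945²) = 0.03160.
Using z* = 1.282 for 80%, ME = 1.282 × 0.03160 = 0.04051.
p̂₁ − p̂₂ = -0.2078; interval -0.2078 ± 0.04051 gives (-0.248, -0.167).

(-0.248, -0.167)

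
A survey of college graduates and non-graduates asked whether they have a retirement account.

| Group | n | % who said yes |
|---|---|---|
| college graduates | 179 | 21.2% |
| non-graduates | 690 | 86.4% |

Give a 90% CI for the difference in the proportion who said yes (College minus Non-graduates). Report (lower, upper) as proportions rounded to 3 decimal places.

Each SE is √(p̂(1−p̂)/n): √(0.2120·0.7880/179) = 0.03055 and √(0.8640·0.1360/690) = 0.01305.
SE(p̂₁ − p̂₂) = √(SE₁² + SE₂²) = √(0.0009333025 + 0.0001703025) = 0.03322, since the two samples are independent.
At 90% confidence z* = 1.645; margin = 1.645 × 0.03322 = 0.05465.
The difference is 0.2120 − 0.8640 = -0.6520, so the interval is -0.6520 ± 0.05465 = (-0.707, -0.597).

(-0.707, -0.597)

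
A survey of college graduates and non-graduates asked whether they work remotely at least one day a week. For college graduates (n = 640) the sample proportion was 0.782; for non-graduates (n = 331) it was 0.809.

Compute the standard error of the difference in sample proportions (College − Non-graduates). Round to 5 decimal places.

0.02708

The two standard errors are √(0.7820×0.2180/640) = 0.01632 and √(0.8090×0.1910/331) = 0.02161.
Because the samples are independent, SE_diff = √(0.01632² + 0.02161²) = 0.02708.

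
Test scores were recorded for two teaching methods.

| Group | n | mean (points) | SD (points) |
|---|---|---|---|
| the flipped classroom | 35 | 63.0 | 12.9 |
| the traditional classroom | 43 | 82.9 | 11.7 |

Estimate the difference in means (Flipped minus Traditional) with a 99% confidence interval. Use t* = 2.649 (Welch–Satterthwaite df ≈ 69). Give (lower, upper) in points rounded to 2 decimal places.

Per-group SEs: s₁/√n₁ = 12.9/√35 = 2.1805, s₂/√n₂ = 11.7/√43 = 1.7842.
Unpooled SE of the difference: √(4.75458025 + 3.18336964) = 2.8174.
Margin of error = t* · SE = 2.649 × 2.8174 = 7.4633.
x̄₁ − x̄₂ = 63.0 − 82.9 = -19.9000.
CI: -19.9000 ± 7.4633 = (-27.36, -12.44).

(-27.36, -12.44)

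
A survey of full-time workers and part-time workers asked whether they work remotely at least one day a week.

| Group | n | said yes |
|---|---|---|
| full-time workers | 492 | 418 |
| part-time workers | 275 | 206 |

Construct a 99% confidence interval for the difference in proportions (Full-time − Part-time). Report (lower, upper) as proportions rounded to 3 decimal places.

First, p̂₁ = 418/492 = 0.8496; p̂₂ = 206/275 = 0.7491.
The two standard errors are √(0.8496×0.1504/492) = 0.01612 and √(0.7491×0.2509/275) = 0.02614.
Because the samples are independent, SE_diff = √(0.01612² + 0.02614²) = 0.03071.
Using z* = 2.576 for 99%, ME = 2.576 × 0.03071 = 0.07911.
p̂₁ − p̂₂ = 0.1005; interval 0.1005 ± 0.07911 gives (0.021, 0.180).

(0.021, 0.180)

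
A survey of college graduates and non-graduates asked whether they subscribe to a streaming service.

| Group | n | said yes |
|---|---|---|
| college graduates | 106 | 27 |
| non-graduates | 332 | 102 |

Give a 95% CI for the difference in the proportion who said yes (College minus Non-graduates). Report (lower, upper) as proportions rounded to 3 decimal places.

(-0.149, 0.044)

Sample proportions: 27/106 = 0.2547, 102/332 = 0.3072.
Each SE is √(p̂(1−p̂)/n): √(0.2547·0.7453/106) = 0.04232 and √(0.3072·0.6928/332) = 0.02532.
SE(p̂₁ − p̂₂) = √(SE₁² + SE₂²) = √(0.0017909824 + 0.0006411024) = 0.04932, since the two samples are independent.
At 95% confidence z* = 1.960; margin = 1.960 × 0.04932 = 0.09667.
The difference is 0.2547 − 0.3072 = -0.0525, so the interval is -0.0525 ± 0.09667 = (-0.149, 0.044).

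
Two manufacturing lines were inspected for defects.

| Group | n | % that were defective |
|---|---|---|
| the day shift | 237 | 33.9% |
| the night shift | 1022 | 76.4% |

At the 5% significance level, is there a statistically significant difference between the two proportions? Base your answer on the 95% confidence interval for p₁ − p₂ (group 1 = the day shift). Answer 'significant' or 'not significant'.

Each SE is √(p̂(1−p̂)/n): √(0.3390·0.6610/237) = 0.03075 and √(0.7640·0.2360/1022) = 0.01328.
SE(p̂₁ − p̂₂) = √(SE₁² + SE₂²) = √(0.0009455625 + 0.0001763584) = 0.03350, since the two samples are independent.
At 95% confidence z* = 1.960; margin = 1.960 × 0.03350 = 0.06566.
The difference is 0.3390 − 0.7640 = -0.4250, so the interval is -0.4250 ± 0.06566 = (-0.49066, -0.35934).
The interval (-0.49066, -0.35934) does not contain 0, so the difference is significant.

significant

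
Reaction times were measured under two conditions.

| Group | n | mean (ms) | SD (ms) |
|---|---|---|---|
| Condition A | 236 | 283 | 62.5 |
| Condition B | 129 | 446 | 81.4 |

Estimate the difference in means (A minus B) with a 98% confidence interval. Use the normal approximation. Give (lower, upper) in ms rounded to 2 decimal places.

(-182.17, -143.83)

Per-group SEs: s₁/√n₁ = 62.5/√236 = 4.0684, s₂/√n₂ = 81.4/√129 = 7.1669.
Unpooled SE of the difference: √(16.55187856 + 51.36445561) = 8.2411.
Margin of error = z* · SE = 2.326 × 8.2411 = 19.1688.
x̄₁ − x̄₂ = 283 − 446 = -163.0000.
CI: -163.0000 ± 19.1688 = (-182.17, -143.83).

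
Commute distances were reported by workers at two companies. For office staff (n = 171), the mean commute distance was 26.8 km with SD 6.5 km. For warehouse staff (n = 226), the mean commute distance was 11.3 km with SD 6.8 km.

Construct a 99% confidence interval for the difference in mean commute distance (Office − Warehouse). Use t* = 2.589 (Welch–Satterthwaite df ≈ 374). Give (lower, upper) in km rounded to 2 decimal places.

Per-group SEs: s₁/√n₁ = 6.5/√171 = 0.4971, s₂/√n₂ = 6.8/√226 = 0.4523.
Unpooled SE of the difference: √(0.24710841 + 0.20457529) = 0.6721.
Margin of error = t* · SE = 2.589 × 0.6721 = 1.7401.
x̄₁ − x̄₂ = 26.8 − 11.3 = 15.5000.
CI: 15.5000 ± 1.7401 = (13.76, 17.24).

(13.76, 17.24)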